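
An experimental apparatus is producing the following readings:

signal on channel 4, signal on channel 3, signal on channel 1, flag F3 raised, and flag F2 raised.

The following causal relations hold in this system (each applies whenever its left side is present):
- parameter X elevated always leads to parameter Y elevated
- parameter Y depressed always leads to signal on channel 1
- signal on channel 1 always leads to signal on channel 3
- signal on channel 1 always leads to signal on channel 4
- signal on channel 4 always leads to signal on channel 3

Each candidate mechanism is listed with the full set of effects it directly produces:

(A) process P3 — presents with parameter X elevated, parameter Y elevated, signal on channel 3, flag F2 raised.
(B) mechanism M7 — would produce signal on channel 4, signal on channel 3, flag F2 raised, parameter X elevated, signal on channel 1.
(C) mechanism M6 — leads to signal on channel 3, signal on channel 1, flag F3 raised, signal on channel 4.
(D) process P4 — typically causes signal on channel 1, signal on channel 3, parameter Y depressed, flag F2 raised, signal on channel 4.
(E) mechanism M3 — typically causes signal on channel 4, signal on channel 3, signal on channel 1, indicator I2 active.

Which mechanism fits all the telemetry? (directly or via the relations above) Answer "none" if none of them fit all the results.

none

For each candidate, compare predicted effects to what was observed:
(A) process P3 — signal on channel 4 miss; signal on channel 3 match; signal on channel 1 miss; flag F3 raised miss; flag F2 raised match
(B) mechanism M7 — does not account for flag F3 raised
(C) mechanism M6 — does not account for flag F2 raised
(D) process P4 — signal on channel 4 match; signal on channel 3 match; signal on channel 1 match; flag F3 raised miss; flag F2 raised match
(E) mechanism M3 — does not account for flag F3 raised, flag F2 raised
Every candidate fails on at least one observation.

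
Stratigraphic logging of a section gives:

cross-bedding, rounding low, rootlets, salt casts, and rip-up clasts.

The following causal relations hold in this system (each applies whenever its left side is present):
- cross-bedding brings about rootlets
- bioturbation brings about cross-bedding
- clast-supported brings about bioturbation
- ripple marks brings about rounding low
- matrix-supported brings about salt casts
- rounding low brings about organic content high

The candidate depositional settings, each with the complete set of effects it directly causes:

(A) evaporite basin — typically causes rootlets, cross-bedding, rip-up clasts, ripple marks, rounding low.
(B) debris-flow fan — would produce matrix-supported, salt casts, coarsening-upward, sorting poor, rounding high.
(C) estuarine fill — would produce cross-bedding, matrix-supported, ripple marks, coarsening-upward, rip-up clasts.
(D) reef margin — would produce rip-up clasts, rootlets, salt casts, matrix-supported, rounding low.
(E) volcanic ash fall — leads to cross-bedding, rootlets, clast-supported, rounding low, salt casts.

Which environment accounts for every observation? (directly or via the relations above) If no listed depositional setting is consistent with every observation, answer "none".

Per-candidate check:
(A) evaporite basin — cross-bedding ✓; rounding low ✓; rootlets ✓; salt casts ✗; rip-up clasts ✓
(B) debris-flow fan — fails on cross-bedding, rounding low, rootlets, rip-up clasts (predicts rounding high, not rounding low)
(C) estuarine fill — accounts for every observation (rounding low via ripple marks → rounding low)
(D) reef margin — cross-bedding ✗; rounding low ✓; rootlets ✓; salt casts ✓; rip-up clasts ✓
(E) volcanic ash fall — cross-bedding ✓; rounding low ✓; rootlets ✓; salt casts ✓; rip-up clasts ✗
(C) alone accounts for all the evidence.

C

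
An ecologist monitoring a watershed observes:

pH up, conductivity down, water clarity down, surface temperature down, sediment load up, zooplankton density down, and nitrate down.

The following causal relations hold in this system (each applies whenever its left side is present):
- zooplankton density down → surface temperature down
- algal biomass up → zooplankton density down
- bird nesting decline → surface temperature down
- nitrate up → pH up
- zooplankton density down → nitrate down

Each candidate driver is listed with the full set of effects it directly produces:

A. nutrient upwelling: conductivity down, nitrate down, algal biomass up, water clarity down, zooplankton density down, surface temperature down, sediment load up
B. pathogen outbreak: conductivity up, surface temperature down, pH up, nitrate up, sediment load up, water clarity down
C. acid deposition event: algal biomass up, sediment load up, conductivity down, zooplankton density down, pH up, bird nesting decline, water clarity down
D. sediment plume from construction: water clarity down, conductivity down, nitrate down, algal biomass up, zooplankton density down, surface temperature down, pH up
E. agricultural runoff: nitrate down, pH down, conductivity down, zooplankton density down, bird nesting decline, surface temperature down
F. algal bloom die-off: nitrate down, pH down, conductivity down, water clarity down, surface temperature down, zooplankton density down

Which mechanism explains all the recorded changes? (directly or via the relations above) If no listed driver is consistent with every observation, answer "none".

Checking each candidate against the observations:
(A) nutrient upwelling — pH up ✗; conductivity down ✓; water clarity down ✓; surface temperature down ✓; sediment load up ✓; zooplankton density down ✓; nitrate down ✓
(B) pathogen outbreak — pH up ✓; conductivity down ✗; water clarity down ✓; surface temperature down ✓; sediment load up ✓; zooplankton density down ✗; nitrate down ✗
(C) acid deposition event — pH up ✓; conductivity down ✓; water clarity down ✓; surface temperature down ✓ (by bird nesting decline → surface temperature down); sediment load up ✓; zooplankton density down ✓; nitrate down ✓ (by zooplankton density down → nitrate down)
(D) sediment plume from construction — pH up ✓; conductivity down ✓; water clarity down ✓; surface temperature down ✓; sediment load up ✗; zooplankton density down ✓; nitrate down ✓
(E) agricultural runoff — pH up ✗; conductivity down ✓; water clarity down ✗; surface temperature down ✓; sediment load up ✗; zooplankton density down ✓; nitrate down ✓
(F) algal bloom die-off — pH up ✗; conductivity down ✓; water clarity down ✓; surface temperature down ✓; sediment load up ✗; zooplankton density down ✓; nitrate down ✓
(C) alone accounts for all the evidence.

C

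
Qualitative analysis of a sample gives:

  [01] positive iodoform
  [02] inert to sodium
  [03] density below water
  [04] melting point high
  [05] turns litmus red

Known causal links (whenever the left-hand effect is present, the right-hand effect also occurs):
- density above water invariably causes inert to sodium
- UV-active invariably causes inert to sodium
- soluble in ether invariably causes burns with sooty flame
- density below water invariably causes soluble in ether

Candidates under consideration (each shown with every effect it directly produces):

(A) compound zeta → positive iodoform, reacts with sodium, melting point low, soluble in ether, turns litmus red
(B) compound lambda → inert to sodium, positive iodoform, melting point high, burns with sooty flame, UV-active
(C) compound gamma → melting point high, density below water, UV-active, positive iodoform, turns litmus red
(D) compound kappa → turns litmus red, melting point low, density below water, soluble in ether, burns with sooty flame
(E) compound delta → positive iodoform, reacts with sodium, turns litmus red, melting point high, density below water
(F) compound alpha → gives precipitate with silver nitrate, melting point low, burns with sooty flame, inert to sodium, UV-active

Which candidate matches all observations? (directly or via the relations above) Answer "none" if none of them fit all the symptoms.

C

Checking each candidate against the observations:
(A) compound zeta — positive iodoform yes; inert to sodium NO; density below water NO; melting point high NO; turns litmus red yes
(B) compound lambda — positive iodoform yes; inert to sodium yes; density below water NO; melting point high yes; turns litmus red NO
(C) compound gamma — positive iodoform yes; inert to sodium yes (by UV-active → inert to sodium); density below water yes; melting point high yes; turns litmus red yes
(D) compound kappa — fails on positive iodoform, inert to sodium, melting point high (predicts melting point low, not melting point high)
(E) compound delta — positive iodoform yes; inert to sodium NO; density below water yes; melting point high yes; turns litmus red yes
(F) compound alpha — positive iodoform NO; inert to sodium yes; density below water NO; melting point high NO; turns litmus red NO
(C) alone accounts for all the evidence.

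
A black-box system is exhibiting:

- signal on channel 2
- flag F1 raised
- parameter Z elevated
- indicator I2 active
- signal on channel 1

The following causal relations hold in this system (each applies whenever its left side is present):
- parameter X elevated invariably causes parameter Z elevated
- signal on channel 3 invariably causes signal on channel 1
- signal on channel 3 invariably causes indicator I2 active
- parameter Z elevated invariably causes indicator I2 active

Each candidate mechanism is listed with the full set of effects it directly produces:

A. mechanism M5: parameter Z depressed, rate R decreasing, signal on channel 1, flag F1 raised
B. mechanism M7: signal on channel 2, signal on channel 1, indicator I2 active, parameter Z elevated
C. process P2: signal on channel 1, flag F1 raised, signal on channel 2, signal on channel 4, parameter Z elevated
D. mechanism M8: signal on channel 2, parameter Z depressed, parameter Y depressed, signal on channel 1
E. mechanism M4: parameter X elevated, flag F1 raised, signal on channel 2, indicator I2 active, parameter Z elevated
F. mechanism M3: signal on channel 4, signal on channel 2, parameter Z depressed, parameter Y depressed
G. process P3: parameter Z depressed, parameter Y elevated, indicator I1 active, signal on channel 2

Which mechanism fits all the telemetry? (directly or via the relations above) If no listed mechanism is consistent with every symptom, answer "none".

Testing each hypothesis:
(A) mechanism M5 — fails on signal on channel 2, parameter Z elevated, indicator I2 active (predicts parameter Z depressed, not parameter Z elevated)
(B) mechanism M7 — signal on channel 2 yes; flag F1 raised NO; parameter Z elevated yes; indicator I2 active yes; signal on channel 1 yes
(C) process P2 — accounts for every observation (indicator I2 active via parameter Z elevated → indicator I2 active)
(D) mechanism M8 — fails on flag F1 raised, parameter Z elevated, indicator I2 active (predicts parameter Z depressed, not parameter Z elevated)
(E) mechanism M4 — signal on channel 2 yes; flag F1 raised yes; parameter Z elevated yes; indicator I2 active yes; signal on channel 1 NO
(F) mechanism M3 — fails on flag F1 raised, parameter Z elevated, indicator I2 active, signal on channel 1 (predicts parameter Z depressed, not parameter Z elevated)
(G) process P3 — fails on flag F1 raised, parameter Z elevated, indicator I2 active, signal on channel 1 (predicts parameter Z depressed, not parameter Z elevated)
(C) is the only candidate with no mismatches.

C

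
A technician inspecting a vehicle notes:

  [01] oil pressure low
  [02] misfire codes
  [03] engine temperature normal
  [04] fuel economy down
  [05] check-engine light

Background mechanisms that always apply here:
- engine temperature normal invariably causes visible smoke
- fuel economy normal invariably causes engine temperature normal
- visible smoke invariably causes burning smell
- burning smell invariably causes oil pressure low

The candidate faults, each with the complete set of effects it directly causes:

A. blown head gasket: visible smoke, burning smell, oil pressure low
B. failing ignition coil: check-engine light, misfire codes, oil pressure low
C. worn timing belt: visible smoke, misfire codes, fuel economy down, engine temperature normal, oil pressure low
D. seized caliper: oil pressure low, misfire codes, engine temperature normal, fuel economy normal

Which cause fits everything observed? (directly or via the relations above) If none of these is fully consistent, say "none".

none

Per-candidate check:
(A) blown head gasket — oil pressure low match; misfire codes miss; engine temperature normal miss; fuel economy down miss; check-engine light miss
(B) failing ignition coil — does not account for engine temperature normal, fuel economy down
(C) worn timing belt — does not account for check-engine light
(D) seized caliper — fails on fuel economy down, check-engine light (predicts fuel economy normal, not fuel economy down)
No candidate is consistent with all observations.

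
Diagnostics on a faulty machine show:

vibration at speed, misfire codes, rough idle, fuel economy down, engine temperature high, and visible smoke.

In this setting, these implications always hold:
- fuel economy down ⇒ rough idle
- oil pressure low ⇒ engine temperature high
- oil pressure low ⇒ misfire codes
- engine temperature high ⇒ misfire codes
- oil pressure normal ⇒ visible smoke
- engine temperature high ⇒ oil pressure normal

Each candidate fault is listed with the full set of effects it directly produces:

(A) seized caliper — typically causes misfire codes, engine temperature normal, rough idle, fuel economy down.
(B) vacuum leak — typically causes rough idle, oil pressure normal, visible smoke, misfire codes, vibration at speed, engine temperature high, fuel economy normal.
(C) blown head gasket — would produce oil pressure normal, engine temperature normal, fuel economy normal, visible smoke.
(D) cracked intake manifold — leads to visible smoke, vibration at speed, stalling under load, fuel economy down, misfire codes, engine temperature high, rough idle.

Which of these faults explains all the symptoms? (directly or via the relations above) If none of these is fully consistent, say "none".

D

Per-candidate check:
(A) seized caliper — vibration at speed NO; misfire codes yes; rough idle yes; fuel economy down yes; engine temperature high NO; visible smoke NO
(B) vacuum leak — fails on fuel economy down (predicts fuel economy normal, not fuel economy down)
(C) blown head gasket — vibration at speed NO; misfire codes NO; rough idle NO; fuel economy down NO; engine temperature high NO; visible smoke yes
(D) cracked intake manifold — vibration at speed yes; misfire codes yes; rough idle yes; fuel economy down yes; engine temperature high yes; visible smoke yes
Only (D) is consistent with every observation.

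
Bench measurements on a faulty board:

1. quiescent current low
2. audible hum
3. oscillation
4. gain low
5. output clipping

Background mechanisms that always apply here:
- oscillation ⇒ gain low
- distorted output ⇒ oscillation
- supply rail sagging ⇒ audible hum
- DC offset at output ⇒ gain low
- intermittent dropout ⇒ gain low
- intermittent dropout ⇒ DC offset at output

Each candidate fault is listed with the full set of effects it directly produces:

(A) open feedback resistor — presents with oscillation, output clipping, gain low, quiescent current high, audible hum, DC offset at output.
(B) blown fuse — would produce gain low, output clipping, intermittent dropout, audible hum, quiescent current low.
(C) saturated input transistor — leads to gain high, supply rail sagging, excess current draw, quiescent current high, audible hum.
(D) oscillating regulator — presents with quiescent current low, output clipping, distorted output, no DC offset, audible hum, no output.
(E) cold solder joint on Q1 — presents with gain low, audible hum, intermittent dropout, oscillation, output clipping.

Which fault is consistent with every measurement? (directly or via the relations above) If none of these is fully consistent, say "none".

Per-candidate check:
(A) open feedback resistor — fails on quiescent current low (predicts quiescent current high, not quiescent current low)
(B) blown fuse — quiescent current low ✓; audible hum ✓; oscillation ✗; gain low ✓; output clipping ✓
(C) saturated input transistor — fails on quiescent current low, oscillation, gain low, output clipping (predicts quiescent current high, not quiescent current low; predicts gain high, not gain low)
(D) oscillating regulator — accounts for every observation (oscillation by distorted output → oscillation)
(E) cold solder joint on Q1 — quiescent current low ✗; audible hum ✓; oscillation ✓; gain low ✓; output clipping ✓
(D) is the only candidate with no mismatches.

D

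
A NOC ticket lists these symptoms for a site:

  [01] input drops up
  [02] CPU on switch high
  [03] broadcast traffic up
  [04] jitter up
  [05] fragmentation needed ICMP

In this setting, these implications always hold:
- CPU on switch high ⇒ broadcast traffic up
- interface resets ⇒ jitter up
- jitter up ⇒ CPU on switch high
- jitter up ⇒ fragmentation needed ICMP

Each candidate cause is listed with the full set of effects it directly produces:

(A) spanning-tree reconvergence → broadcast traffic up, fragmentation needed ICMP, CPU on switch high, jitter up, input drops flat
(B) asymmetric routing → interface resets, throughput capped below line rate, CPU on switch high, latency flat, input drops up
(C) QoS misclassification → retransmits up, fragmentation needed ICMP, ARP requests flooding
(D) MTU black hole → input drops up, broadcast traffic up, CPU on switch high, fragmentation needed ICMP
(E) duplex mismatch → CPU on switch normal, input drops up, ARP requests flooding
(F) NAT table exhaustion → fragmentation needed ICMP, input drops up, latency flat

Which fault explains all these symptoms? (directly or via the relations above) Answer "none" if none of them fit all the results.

B

For each candidate, compare predicted effects to what was observed:
(A) spanning-tree reconvergence — input drops up NO; CPU on switch high yes; broadcast traffic up yes; jitter up yes; fragmentation needed ICMP yes
(B) asymmetric routing — input drops up yes; CPU on switch high yes; broadcast traffic up yes (through CPU on switch high → broadcast traffic up); jitter up yes (through interface resets → jitter up); fragmentation needed ICMP yes (through interface resets → jitter up → fragmentation needed ICMP)
(C) QoS misclassification — does not account for input drops up, CPU on switch high, broadcast traffic up, jitter up
(D) MTU black hole — does not account for jitter up
(E) duplex mismatch — input drops up yes; CPU on switch high NO; broadcast traffic up NO; jitter up NO; fragmentation needed ICMP NO
(F) NAT table exhaustion — does not account for CPU on switch high, broadcast traffic up, jitter up
(B) is the only candidate with no mismatches.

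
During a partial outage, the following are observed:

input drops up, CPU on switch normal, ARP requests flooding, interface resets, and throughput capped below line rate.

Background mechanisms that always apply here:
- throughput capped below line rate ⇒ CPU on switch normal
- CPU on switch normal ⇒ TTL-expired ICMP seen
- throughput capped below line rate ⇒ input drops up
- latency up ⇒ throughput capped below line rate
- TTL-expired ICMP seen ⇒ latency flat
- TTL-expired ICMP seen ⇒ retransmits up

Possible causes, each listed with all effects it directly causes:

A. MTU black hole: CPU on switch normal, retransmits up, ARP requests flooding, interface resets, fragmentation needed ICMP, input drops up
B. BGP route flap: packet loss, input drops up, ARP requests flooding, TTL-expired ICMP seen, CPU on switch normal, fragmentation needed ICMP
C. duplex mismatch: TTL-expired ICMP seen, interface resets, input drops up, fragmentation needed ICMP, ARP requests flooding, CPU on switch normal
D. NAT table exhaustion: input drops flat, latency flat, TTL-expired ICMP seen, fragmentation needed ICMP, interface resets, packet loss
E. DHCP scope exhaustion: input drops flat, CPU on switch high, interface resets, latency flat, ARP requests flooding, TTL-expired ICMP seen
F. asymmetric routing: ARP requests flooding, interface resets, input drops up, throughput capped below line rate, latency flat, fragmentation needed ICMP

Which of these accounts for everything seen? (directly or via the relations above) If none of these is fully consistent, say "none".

Testing each hypothesis:
(A) MTU black hole — input drops up ✓; CPU on switch normal ✓; ARP requests flooding ✓; interface resets ✓; throughput capped below line rate ✗
(B) BGP route flap — input drops up ✓; CPU on switch normal ✓; ARP requests flooding ✓; interface resets ✗; throughput capped below line rate ✗
(C) duplex mismatch — does not account for throughput capped below line rate
(D) NAT table exhaustion — fails on input drops up, CPU on switch normal, ARP requests flooding, throughput capped below line rate (predicts input drops flat, not input drops up)
(E) DHCP scope exhaustion — input drops up ✗; CPU on switch normal ✗; ARP requests flooding ✓; interface resets ✓; throughput capped below line rate ✗
(F) asymmetric routing — accounts for every observation (CPU on switch normal via throughput capped below line rate → CPU on switch normal)
(F) is the only candidate with no mismatches.

F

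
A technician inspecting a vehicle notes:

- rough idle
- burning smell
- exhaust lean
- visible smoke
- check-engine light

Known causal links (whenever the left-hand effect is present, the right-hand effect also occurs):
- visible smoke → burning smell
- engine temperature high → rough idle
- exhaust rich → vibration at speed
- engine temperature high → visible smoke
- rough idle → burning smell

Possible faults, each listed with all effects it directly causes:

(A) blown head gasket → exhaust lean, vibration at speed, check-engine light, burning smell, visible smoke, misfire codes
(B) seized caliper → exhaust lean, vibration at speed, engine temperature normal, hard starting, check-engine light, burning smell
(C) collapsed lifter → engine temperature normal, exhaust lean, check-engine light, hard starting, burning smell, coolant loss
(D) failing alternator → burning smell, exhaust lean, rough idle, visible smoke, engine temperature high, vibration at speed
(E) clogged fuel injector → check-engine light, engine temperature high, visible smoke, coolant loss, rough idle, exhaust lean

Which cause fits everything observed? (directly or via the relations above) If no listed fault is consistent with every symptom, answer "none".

Testing each hypothesis:
(A) blown head gasket — does not account for rough idle
(B) seized caliper — does not account for rough idle, visible smoke
(C) collapsed lifter — rough idle -; burning smell +; exhaust lean +; visible smoke -; check-engine light +
(D) failing alternator — does not account for check-engine light
(E) clogged fuel injector — rough idle +; burning smell + (through rough idle → burning smell); exhaust lean +; visible smoke +; check-engine light +
(E) is the only candidate with no mismatches.

E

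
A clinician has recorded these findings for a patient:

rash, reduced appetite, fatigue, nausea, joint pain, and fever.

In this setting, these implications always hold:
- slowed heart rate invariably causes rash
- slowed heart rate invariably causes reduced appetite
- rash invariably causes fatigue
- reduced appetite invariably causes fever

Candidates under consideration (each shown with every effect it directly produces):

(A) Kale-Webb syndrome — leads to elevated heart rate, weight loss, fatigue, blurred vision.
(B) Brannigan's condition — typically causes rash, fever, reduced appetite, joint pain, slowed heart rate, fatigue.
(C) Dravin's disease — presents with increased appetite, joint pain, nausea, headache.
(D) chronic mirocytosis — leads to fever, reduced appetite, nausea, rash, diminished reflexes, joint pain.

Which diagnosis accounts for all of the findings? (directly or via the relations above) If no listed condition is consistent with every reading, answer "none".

D

Per-candidate check:
(A) Kale-Webb syndrome — does not account for rash, reduced appetite, nausea, joint pain, fever
(B) Brannigan's condition — does not account for nausea
(C) Dravin's disease — rash -; reduced appetite -; fatigue -; nausea +; joint pain +; fever -
(D) chronic mirocytosis — rash +; reduced appetite +; fatigue + (by rash → fatigue); nausea +; joint pain +; fever +
(D) alone accounts for all the evidence.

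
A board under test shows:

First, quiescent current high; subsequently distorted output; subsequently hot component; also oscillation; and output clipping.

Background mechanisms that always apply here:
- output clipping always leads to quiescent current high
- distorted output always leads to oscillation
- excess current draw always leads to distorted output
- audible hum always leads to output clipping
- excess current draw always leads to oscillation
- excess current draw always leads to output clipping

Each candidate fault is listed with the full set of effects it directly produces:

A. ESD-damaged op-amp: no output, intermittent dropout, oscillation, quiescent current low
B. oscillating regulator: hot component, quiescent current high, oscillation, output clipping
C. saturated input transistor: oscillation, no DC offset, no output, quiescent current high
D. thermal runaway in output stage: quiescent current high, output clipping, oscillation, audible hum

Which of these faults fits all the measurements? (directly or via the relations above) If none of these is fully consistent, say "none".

Testing each hypothesis:
(A) ESD-damaged op-amp — fails on quiescent current high, distorted output, hot component, output clipping (predicts quiescent current low, not quiescent current high)
(B) oscillating regulator — does not account for distorted output
(C) saturated input transistor — does not account for distorted output, hot component, output clipping
(D) thermal runaway in output stage — does not account for distorted output, hot component
None of the listed candidates fits everything.

none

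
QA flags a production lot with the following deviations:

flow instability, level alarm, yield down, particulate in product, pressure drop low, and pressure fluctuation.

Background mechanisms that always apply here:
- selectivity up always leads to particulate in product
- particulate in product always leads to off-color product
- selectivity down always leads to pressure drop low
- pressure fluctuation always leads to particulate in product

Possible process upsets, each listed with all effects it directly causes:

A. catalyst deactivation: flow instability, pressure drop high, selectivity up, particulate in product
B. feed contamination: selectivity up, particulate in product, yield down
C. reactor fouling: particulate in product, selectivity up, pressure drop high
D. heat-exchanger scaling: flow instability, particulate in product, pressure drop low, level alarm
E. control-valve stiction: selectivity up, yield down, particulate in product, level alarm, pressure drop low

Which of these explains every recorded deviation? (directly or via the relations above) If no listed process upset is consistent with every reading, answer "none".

Checking each candidate against the observations:
(A) catalyst deactivation — flow instability match; level alarm miss; yield down miss; particulate in product match; pressure drop low miss; pressure fluctuation miss
(B) feed contamination — flow instability miss; level alarm miss; yield down match; particulate in product match; pressure drop low miss; pressure fluctuation miss
(C) reactor fouling — flow instability miss; level alarm miss; yield down miss; particulate in product match; pressure drop low miss; pressure fluctuation miss
(D) heat-exchanger scaling — does not account for yield down, pressure fluctuation
(E) control-valve stiction — flow instability miss; level alarm match; yield down match; particulate in product match; pressure drop low match; pressure fluctuation miss
No candidate is consistent with all observations.

none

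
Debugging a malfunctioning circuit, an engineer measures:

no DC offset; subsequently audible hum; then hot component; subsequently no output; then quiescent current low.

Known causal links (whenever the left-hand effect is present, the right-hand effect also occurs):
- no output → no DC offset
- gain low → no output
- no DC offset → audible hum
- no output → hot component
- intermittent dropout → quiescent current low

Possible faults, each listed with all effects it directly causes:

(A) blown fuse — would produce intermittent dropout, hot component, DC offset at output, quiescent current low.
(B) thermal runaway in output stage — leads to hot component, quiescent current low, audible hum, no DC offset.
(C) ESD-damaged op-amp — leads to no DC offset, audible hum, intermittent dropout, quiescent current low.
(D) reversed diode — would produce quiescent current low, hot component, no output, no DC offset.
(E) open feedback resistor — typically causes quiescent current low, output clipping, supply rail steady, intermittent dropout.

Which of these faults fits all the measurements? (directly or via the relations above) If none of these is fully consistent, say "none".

D

For each candidate, compare predicted effects to what was observed:
(A) blown fuse — fails on no DC offset, audible hum, no output (predicts DC offset at output, not no DC offset)
(B) thermal runaway in output stage — no DC offset +; audible hum +; hot component +; no output -; quiescent current low +
(C) ESD-damaged op-amp — does not account for hot component, no output
(D) reversed diode — no DC offset +; audible hum + (through no DC offset → audible hum); hot component +; no output +; quiescent current low +
(E) open feedback resistor — does not account for no DC offset, audible hum, hot component, no output
Only (D) is consistent with every observation.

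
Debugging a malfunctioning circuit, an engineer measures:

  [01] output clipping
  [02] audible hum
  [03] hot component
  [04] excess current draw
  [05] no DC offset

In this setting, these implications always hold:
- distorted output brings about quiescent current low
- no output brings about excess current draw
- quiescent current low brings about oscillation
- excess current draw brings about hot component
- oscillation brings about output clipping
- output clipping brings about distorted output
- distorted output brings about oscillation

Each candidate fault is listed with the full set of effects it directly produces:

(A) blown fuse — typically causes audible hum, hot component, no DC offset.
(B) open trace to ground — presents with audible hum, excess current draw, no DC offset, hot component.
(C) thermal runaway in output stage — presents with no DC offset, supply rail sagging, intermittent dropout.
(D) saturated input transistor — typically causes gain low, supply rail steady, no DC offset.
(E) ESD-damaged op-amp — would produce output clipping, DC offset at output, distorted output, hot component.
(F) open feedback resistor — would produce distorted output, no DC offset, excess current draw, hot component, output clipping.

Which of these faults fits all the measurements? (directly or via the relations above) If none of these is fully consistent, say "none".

Per-candidate check:
(A) blown fuse — output clipping ✗; audible hum ✓; hot component ✓; excess current draw ✗; no DC offset ✓
(B) open trace to ground — does not account for output clipping
(C) thermal runaway in output stage — output clipping ✗; audible hum ✗; hot component ✗; excess current draw ✗; no DC offset ✓
(D) saturated input transistor — output clipping ✗; audible hum ✗; hot component ✗; excess current draw ✗; no DC offset ✓
(E) ESD-damaged op-amp — fails on audible hum, excess current draw, no DC offset (predicts DC offset at output, not no DC offset)
(F) open feedback resistor — output clipping ✓; audible hum ✗; hot component ✓; excess current draw ✓; no DC offset ✓
Every candidate fails on at least one observation.

none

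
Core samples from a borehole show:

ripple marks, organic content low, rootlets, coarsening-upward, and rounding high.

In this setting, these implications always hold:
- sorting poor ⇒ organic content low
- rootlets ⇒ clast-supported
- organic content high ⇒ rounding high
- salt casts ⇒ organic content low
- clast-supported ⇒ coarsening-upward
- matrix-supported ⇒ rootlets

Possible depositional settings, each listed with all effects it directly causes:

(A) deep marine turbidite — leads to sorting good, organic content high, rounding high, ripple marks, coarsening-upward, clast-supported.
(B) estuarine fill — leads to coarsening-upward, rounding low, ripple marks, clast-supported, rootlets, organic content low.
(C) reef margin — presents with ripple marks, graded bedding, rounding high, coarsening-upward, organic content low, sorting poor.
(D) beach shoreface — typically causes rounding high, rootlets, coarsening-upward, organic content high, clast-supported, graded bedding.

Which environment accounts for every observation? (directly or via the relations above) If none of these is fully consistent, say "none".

none

For each candidate, compare predicted effects to what was observed:
(A) deep marine turbidite — fails on organic content low, rootlets (predicts organic content high, not organic content low)
(B) estuarine fill — ripple marks yes; organic content low yes; rootlets yes; coarsening-upward yes; rounding high NO
(C) reef margin — does not account for rootlets
(D) beach shoreface — fails on ripple marks, organic content low (predicts organic content high, not organic content low)
None of the listed candidates fits everything.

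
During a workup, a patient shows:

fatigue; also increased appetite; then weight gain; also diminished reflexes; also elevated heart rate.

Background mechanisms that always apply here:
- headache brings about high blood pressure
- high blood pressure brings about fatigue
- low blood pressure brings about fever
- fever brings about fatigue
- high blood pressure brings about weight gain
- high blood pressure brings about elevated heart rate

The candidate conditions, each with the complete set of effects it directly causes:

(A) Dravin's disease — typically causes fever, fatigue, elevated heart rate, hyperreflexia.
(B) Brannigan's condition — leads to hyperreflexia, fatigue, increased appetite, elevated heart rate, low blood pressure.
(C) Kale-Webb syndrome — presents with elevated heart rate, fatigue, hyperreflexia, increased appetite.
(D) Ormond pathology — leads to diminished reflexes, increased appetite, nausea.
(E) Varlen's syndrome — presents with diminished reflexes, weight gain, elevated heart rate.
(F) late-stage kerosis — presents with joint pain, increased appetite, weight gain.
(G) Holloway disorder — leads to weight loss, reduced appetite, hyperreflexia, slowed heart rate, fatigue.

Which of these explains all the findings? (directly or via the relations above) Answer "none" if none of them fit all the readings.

Checking each candidate against the observations:
(A) Dravin's disease — fatigue ✓; increased appetite ✗; weight gain ✗; diminished reflexes ✗; elevated heart rate ✓
(B) Brannigan's condition — fails on weight gain, diminished reflexes (predicts hyperreflexia, not diminished reflexes)
(C) Kale-Webb syndrome — fails on weight gain, diminished reflexes (predicts hyperreflexia, not diminished reflexes)
(D) Ormond pathology — does not account for fatigue, weight gain, elevated heart rate
(E) Varlen's syndrome — fatigue ✗; increased appetite ✗; weight gain ✓; diminished reflexes ✓; elevated heart rate ✓
(F) late-stage kerosis — does not account for fatigue, diminished reflexes, elevated heart rate
(G) Holloway disorder — fatigue ✓; increased appetite ✗; weight gain ✗; diminished reflexes ✗; elevated heart rate ✗
No candidate is consistent with all observations.

none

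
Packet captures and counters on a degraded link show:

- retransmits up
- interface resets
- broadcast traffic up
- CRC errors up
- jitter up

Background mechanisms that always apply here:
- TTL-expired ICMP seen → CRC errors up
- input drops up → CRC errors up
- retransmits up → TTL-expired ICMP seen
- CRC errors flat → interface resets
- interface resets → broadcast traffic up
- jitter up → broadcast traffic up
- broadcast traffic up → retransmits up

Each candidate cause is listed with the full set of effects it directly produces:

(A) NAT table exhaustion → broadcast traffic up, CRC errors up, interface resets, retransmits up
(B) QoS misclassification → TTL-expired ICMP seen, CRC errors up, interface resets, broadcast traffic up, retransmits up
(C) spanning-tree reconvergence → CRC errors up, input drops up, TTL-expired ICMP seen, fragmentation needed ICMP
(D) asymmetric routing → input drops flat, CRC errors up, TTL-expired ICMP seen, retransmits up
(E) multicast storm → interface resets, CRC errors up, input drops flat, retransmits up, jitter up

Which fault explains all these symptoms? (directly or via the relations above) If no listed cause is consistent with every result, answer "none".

Per-candidate check:
(A) NAT table exhaustion — retransmits up ✓; interface resets ✓; broadcast traffic up ✓; CRC errors up ✓; jitter up ✗
(B) QoS misclassification — retransmits up ✓; interface resets ✓; broadcast traffic up ✓; CRC errors up ✓; jitter up ✗
(C) spanning-tree reconvergence — retransmits up ✗; interface resets ✗; broadcast traffic up ✗; CRC errors up ✓; jitter up ✗
(D) asymmetric routing — retransmits up ✓; interface resets ✗; broadcast traffic up ✗; CRC errors up ✓; jitter up ✗
(E) multicast storm — accounts for every observation (broadcast traffic up via interface resets → broadcast traffic up)
Only (E) is consistent with every observation.

E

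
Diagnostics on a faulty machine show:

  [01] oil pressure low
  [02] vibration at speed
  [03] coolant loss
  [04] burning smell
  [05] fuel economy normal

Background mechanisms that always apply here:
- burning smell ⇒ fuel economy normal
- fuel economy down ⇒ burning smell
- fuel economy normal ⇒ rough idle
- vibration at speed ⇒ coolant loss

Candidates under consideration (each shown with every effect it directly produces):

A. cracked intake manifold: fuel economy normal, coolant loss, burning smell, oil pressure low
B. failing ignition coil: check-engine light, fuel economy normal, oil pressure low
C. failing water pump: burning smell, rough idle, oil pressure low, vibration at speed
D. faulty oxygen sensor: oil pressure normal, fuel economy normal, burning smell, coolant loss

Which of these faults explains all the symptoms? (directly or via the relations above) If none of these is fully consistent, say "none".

C

Per-candidate check:
(A) cracked intake manifold — does not account for vibration at speed
(B) failing ignition coil — oil pressure low yes; vibration at speed NO; coolant loss NO; burning smell NO; fuel economy normal yes
(C) failing water pump — oil pressure low yes; vibration at speed yes; coolant loss yes (through vibration at speed → coolant loss); burning smell yes; fuel economy normal yes (through burning smell → fuel economy normal)
(D) faulty oxygen sensor — fails on oil pressure low, vibration at speed (predicts oil pressure normal, not oil pressure low)
(C) alone accounts for all the evidence.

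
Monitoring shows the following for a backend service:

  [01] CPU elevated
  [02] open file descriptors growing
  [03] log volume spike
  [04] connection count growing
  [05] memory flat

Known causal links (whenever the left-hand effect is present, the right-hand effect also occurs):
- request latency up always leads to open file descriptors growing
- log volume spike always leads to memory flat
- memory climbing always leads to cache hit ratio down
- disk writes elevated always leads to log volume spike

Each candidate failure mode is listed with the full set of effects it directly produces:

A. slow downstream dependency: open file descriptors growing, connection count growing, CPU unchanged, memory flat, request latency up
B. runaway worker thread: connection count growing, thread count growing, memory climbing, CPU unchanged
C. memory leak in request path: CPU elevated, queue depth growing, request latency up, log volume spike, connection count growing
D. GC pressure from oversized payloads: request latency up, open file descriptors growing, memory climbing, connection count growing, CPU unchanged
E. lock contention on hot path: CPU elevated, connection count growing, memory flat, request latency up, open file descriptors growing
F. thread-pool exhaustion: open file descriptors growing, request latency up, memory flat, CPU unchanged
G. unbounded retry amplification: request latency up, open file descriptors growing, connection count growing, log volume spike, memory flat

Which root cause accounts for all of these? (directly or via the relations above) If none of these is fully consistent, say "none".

C

Per-candidate check:
(A) slow downstream dependency — fails on CPU elevated, log volume spike (predicts CPU unchanged, not CPU elevated)
(B) runaway worker thread — CPU elevated NO; open file descriptors growing NO; log volume spike NO; connection count growing yes; memory flat NO
(C) memory leak in request path — accounts for every observation (open file descriptors growing by request latency up → open file descriptors growing)
(D) GC pressure from oversized payloads — CPU elevated NO; open file descriptors growing yes; log volume spike NO; connection count growing yes; memory flat NO
(E) lock contention on hot path — does not account for log volume spike
(F) thread-pool exhaustion — CPU elevated NO; open file descriptors growing yes; log volume spike NO; connection count growing NO; memory flat yes
(G) unbounded retry amplification — does not account for CPU elevated
(C) alone accounts for all the evidence.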